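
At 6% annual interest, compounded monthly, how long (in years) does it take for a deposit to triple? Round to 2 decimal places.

(1 + 0.005)^(12t) = 3.
12t = ln 3 / ln(1 + 0.005) ≈ 1.0986/0.00498754 ≈ 220.2713.
t ≈ 18.3559.

18.36 years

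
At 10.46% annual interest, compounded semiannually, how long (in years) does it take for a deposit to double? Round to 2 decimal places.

6.80 years

(1 + 0.0523)^(2t) = 2.
2t = ln 2 / ln(1 + 0.0523) ≈ 0.69315/0.0509782 ≈ 13.5969.
t ≈ 6.7985.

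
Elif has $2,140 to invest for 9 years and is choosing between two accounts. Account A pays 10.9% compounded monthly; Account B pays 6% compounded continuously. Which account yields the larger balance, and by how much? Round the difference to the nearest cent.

Account A, by $2,010.17

Account A growth factor: (1 + 0.109/12)^108 ≈ 2.655336589; balance ≈ 5,682.4203.
Account B growth factor: e^(0.06·9) = e^0.54 ≈ 1.716006862; balance ≈ 3,672.2547.
Account A is larger by 2,010.1656.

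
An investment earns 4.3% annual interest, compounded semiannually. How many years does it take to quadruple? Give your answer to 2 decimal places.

(1 + 0.0215)^(2t) = 4.
2t = ln 4 / ln(1 + 0.0215) ≈ 1.3863/0.0212721 ≈ 65.1695.
t ≈ 32.5847.

32.58 years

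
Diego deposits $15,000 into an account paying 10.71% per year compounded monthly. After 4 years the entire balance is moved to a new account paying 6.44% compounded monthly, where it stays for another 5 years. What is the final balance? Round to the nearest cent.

$31,680.10

Phase 1: 15,000·(1 + 0.008925)^48 ≈ 22,978.2879.
Phase 2: 22,978.2879·(1 + 0.0644/12)^60 ≈ 31,680.1028.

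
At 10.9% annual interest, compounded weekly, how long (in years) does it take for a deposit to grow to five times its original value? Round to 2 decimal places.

14.78 years

(1 + 0.00209615)^(52t) = 5.
52t = ln 5 / ln(1 + 0.00209615) ≈ 1.6094/0.00209396 ≈ 768.6097.
t ≈ 14.7810.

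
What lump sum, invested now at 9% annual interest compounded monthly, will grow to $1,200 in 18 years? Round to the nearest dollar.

$239

Periodic rate = 9%/12 = 0.0075; 216 periods.
P = 1,200/(1 + 0.0075)^216 ≈ 1,200/5.022637555 ≈ 238.9183.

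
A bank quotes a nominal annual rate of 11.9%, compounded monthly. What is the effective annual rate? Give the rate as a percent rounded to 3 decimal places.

12.571%

One year is 12 periods at 0.00991667 each: (1 + 0.00991667)^12 ≈ 1.12571.
EAR = 1.12571 − 1 ≈ 12.57099%.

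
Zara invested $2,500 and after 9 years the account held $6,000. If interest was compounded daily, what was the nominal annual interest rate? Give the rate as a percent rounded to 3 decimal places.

The 3285-period growth factor is 6,000/2,500 = 2.4.
r/365 = 2.4^(1/3285) − 1 ≈ 0.00026654, so r ≈ 365·0.00026654 = 9.72873%.

9.729%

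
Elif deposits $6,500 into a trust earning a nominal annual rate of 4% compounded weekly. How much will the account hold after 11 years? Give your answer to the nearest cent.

Periodic rate = 4%/52 = 0.000769231; periods = 52·11 = 572.
A = 6,500·(1 + 0.04/52)^572 ≈ 6,500·1.5524446096 ≈ 10,090.8900.

$10,090.89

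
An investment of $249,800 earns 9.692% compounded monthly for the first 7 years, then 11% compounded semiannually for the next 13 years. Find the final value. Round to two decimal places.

After 7 years at 9.692%: 249,800 × 1.965437558214 ≈ 490,966.3020.
Then 13 years at 11%: 490,966.3020 × 4.023128927795 ≈ 1,975,220.7323.

$1,975,220.73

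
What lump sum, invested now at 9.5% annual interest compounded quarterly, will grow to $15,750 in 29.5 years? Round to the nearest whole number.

$987

Periodic rate = 9.5%/4 = 0.02375; 118 periods.
P = 15,750/(1 + 0.02375)^118 ≈ 15,750/15.954453872 ≈ 987.1852.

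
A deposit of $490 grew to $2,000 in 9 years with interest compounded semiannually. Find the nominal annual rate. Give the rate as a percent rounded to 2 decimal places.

(1 + r/2)^18 = 2,000/490 = 4.08163.
1 + r/2 = 4.08163^(1/18) ≈ 1.081273, so r/2 ≈ 0.0812726.
r ≈ 2·0.0812726 = 16.25453%.

16.25%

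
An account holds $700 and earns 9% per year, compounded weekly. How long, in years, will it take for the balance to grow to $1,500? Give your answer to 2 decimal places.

8.48 years

We need (1 + 0.00173077)^(52t) = 2.1429, so 52t = ln 2.1429 / ln 1.001731 ≈ 440.7285.
t ≈ 440.7285/52 = 8.4755 years.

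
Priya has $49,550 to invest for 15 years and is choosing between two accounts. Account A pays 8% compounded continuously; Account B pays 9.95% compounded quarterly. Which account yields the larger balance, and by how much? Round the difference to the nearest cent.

Account B, by $51,908.32

Account A growth factor: e^(0.08·15) = e^1.2 ≈ 3.32011692274; balance ≈ 164,511.7935.
Account B growth factor: (1 + 0.024875)^60 ≈ 4.36771171107; balance ≈ 216,420.1153.
Account B is larger by 51,908.3218.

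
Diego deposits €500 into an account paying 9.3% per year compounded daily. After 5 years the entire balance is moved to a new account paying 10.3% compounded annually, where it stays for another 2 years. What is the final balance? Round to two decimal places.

€968.37

Phase 1: 500·(1 + 0.093/365)^1825 ≈ 795.9599.
Phase 2: 795.9599·(1 + 0.103)^2 ≈ 968.3720.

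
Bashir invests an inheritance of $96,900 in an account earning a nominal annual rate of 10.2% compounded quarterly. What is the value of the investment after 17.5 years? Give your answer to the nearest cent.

Periodic rate = 10.2%/4 = 0.0255; periods = 4·17.5 = 70.
A = 96,900·(1 + 0.0255)^70 ≈ 96,900·5.8276911754 ≈ 564,703.2749.

$564,703.27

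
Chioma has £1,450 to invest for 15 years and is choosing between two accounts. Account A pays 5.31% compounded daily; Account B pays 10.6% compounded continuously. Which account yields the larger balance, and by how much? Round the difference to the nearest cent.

Account B, by £3,894.86

Account A growth factor: (1 + 0.0531/365)^5475 ≈ 2.217636676; balance ≈ 3,215.5732.
Account B growth factor: e^(0.106·15) = e^1.59 ≈ 4.903748928; balance ≈ 7,110.4359.
Account B is larger by 3,894.8628.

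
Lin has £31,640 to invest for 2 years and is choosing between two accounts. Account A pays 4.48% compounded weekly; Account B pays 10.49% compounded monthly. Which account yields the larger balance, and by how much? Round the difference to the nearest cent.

Account A growth factor: (1 + 0.0448/52)^104 ≈ 1.0936945117; balance ≈ 34,604.4943.
Account B growth factor: (1 + 0.1049/12)^24 ≈ 1.2323073525; balance ≈ 38,990.2046.
Account B is larger by 4,385.7103.

Account B, by £4,385.71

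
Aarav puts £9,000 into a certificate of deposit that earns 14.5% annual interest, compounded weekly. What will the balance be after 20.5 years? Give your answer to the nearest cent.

£175,140.40

Growth factor = (1 + 0.145/52)^1066 ≈ 19.4600439883.
A ≈ 9,000 × 19.4600439883 ≈ 175,140.3959.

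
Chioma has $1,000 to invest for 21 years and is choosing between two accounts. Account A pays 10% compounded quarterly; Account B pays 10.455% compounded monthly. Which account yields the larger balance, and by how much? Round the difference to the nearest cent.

Account B, by $941.89

A: (1 + 0.025)^84 ≈ 7.958013891, so 1,000 × 7.958013891 ≈ 7,958.0139.
B: (1 + 0.0087125)^252 ≈ 8.899907005, so 1,000 × 8.899907005 ≈ 8,899.9070.
Difference ≈ 941.8931 in favor of B.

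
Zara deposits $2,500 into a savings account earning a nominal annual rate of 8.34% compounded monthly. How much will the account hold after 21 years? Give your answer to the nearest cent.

$14,319.65

Growth factor = (1 + 0.00695)^252 ≈ 5.7278597125.
A ≈ 2,500 × 5.7278597125 ≈ 14,319.6493.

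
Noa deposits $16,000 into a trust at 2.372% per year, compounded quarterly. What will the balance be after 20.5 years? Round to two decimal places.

$25,982.22

Periodic rate = 2.372%/4 = 0.00593; periods = 4·20.5 = 82.
A = 16,000·(1 + 0.00593)^82 ≈ 16,000·1.6238890389 ≈ 25,982.2246.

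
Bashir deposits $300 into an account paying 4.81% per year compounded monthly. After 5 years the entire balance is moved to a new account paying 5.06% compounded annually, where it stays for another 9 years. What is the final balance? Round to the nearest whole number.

After 5 years at 4.81%: 300 × 1.27127366 ≈ 381.3821.
Then 9 years at 5.06%: 381.3821 × 1.55932474 ≈ 594.6985.

$595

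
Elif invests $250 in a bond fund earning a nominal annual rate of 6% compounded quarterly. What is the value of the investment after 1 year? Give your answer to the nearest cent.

Growth factor = (1 + 0.015)^4 ≈ 1.06136355.
A ≈ 250 × 1.06136355 ≈ 265.3409.

$265.34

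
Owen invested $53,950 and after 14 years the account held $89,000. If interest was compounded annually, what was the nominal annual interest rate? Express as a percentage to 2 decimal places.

3.64%

(1 + r)^14 = 89,000/53,950 = 1.64968.
1 + r = 1.64968^(1/14) ≈ 1.036403, so r ≈ 0.0364025.
r ≈ 3.64025%.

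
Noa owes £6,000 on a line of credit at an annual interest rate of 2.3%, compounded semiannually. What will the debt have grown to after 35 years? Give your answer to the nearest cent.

Periodic rate = 2.3%/2 = 0.0115; periods = 2·35 = 70.
A = 6,000·(1 + 0.0115)^70 ≈ 6,000·2.2264456474 ≈ 13,358.6739.

£13,358.67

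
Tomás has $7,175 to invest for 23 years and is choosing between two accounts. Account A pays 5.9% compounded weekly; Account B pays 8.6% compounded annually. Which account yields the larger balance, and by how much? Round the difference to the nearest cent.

Account B, by $20,002.84

A: (1 + 0.059/52)^1196 ≈ 3.8815351992, so 7,175 × 3.8815351992 ≈ 27,850.0151.
B: (1 + 0.086)^23 ≈ 6.6693879545, so 7,175 × 6.6693879545 ≈ 47,852.8586.
Difference ≈ 20,002.8435 in favor of B.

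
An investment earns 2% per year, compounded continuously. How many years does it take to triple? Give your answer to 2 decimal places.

54.93 years

e^(0.02t) = 3, so 0.02t = ln 3 ≈ 1.0986.
t ≈ 1.0986/0.02 ≈ 54.9306.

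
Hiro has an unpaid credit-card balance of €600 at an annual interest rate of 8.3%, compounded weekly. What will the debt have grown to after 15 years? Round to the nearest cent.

Periodic rate = 8.3%/52 = 0.00159615; periods = 52·15 = 780.
A = 600·(1 + 0.083/52)^780 ≈ 600·3.469489449 ≈ 2,081.6937.

€2,081.69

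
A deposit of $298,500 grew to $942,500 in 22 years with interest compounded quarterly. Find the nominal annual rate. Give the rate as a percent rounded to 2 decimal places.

5.26%

The 88-period growth factor is 942,500/298,500 = 3.15745.
r/4 = 3.15745^(1/88) − 1 ≈ 0.0131512, so r ≈ 4·0.0131512 = 5.26050%.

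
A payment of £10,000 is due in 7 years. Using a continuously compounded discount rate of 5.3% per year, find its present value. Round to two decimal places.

£6,900.44

P = A·e^(−rt) = 10,000·e^(−0.371).
e^(−0.371) ≈ 0.6900439416, so P ≈ 6,900.4394.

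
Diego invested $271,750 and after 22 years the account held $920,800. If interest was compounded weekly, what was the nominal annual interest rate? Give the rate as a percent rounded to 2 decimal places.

(1 + r/52)^1144 = 920,800/271,750 = 3.38841.
1 + r/52 = 3.38841^(1/1144) ≈ 1.001067, so r/52 ≈ 0.00106732.
r ≈ 52·0.00106732 = 5.55005%.

5.55%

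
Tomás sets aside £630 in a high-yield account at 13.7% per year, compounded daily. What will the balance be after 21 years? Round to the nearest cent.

Growth factor = (1 + 0.137/365)^7665 ≈ 17.751325779.
A ≈ 630 × 17.751325779 ≈ 11,183.3352.

£11,183.34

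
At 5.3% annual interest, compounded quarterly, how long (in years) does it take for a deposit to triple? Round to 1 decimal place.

20.9 years

(1 + 0.01325)^(4t) = 3.
4t = ln 3 / ln(1 + 0.01325) ≈ 1.0986/0.013163 ≈ 83.4622.
t ≈ 20.8656.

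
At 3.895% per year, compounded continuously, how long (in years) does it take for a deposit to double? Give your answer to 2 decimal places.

e^(0.03895t) = 2, so 0.03895t = ln 2 ≈ 0.69315.
t ≈ 0.69315/0.03895 ≈ 17.7958.

17.80 years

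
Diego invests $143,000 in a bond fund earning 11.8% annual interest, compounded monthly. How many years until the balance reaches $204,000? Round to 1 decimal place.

(1 + 0.00983333)^(12t) = 204,000/143,000 = 1.4266.
12t·ln(1 + 0.00983333) = ln(1.4266); 12t = 0.35528/0.0097853 ≈ 36.3070.
t ≈ 3.0256 years.

3.0 years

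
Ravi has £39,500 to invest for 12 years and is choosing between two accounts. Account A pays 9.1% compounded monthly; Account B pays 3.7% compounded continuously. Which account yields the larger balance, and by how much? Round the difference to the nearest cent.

Account A, by £55,657.31

A: (1 + 0.091/12)^144 ≈ 2.96797622311, so 39,500 × 2.96797622311 ≈ 117,235.0608.
B: e^(0.037·12) = e^0.444 ≈ 1.5589304856, so 39,500 × 1.5589304856 ≈ 61,577.7542.
Difference ≈ 55,657.3066 in favor of A.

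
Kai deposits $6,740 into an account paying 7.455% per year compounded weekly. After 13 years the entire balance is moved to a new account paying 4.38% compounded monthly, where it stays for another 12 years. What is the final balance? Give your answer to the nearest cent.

$29,998.85

Phase 1: 6,740·(1 + 0.07455/52)^676 ≈ 17,752.3140.
Phase 2: 17,752.3140·(1 + 0.00365)^144 ≈ 29,998.8481.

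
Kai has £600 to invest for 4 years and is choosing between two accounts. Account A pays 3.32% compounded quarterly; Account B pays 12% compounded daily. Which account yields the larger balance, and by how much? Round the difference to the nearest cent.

Account B, by £284.73

A: (1 + 0.0083)^16 ≈ 1.14139581, so 600 × 1.14139581 ≈ 684.8375.
B: (1 + 0.12/365)^1460 ≈ 1.61594692, so 600 × 1.61594692 ≈ 969.5682.
Difference ≈ 284.7307 in favor of B.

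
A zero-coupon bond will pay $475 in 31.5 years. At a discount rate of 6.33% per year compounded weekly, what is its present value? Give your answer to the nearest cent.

$64.75

Growth factor = (1 + 0.0633/52)^1638 ≈ 7.33558644.
P = 475/7.33558644 ≈ 64.7528.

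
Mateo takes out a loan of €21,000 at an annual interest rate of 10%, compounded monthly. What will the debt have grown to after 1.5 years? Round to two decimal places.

€24,383.36

Periodic rate = 10%/12 = 0.00833333; periods = 12·1.5 = 18.
A = 21,000·(1 + 0.1/12)^18 ≈ 21,000·1.1611123298 ≈ 24,383.3589.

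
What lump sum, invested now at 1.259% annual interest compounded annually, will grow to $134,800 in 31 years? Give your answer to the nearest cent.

Growth factor = (1 + 0.01259)^31 ≈ 1.47381393293.
P = 134,800/1.47381393293 ≈ 91,463.3774.

$91,463.38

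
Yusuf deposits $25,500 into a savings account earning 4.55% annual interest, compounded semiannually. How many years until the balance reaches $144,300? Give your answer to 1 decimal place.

(1 + 0.02275)^(2t) = 144,300/25,500 = 5.6588.
2t·ln(1 + 0.02275) = ln(5.6588); 2t = 1.7332/0.0224951 ≈ 77.0487.
t ≈ 38.5243 years.

38.5 years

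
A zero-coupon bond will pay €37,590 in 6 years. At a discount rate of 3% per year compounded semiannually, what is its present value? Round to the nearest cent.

€31,439.80

Growth factor = (1 + 0.015)^12 ≈ 1.1956181715.
P = 37,590/1.1956181715 ≈ 31,439.8032.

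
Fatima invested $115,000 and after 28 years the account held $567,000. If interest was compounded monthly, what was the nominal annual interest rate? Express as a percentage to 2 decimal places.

5.71%

The 336-period growth factor is 567,000/115,000 = 4.93043.
r/12 = 4.93043^(1/336) − 1 ≈ 0.00475959, so r ≈ 12·0.00475959 = 5.71150%.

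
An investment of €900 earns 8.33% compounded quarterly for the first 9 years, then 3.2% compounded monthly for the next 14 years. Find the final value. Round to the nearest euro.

€2,957

After 9 years at 8.33%: 900 × 2.100132547 ≈ 1,890.1193.
Then 14 years at 3.2%: 1,890.1193 × 1.564245699 ≈ 2,956.6110.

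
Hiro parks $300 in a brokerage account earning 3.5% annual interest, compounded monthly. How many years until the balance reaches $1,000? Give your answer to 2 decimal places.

(1 + 0.00291667)^(12t) = 1,000/300 = 3.3333.
12t·ln(1 + 0.00291667) = ln(3.3333); 12t = 1.204/0.00291242 ≈ 413.3924.
t ≈ 34.4494 years.

34.45 years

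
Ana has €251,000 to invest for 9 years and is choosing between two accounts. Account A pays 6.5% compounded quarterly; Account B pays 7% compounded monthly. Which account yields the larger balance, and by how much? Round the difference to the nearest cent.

Account A growth factor: (1 + 0.01625)^36 ≈ 1.78657029872; balance ≈ 448,429.1450.
Account B growth factor: (1 + 0.07/12)^108 ≈ 1.87417697186; balance ≈ 470,418.4199.
Account B is larger by 21,989.2750.

Account B, by €21,989.27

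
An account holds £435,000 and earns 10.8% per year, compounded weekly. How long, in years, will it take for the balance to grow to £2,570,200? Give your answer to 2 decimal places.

We need (1 + 0.00207692)^(52t) = 5.9085, so 52t = ln 5.9085 / ln 1.002077 ≈ 856.1882.
t ≈ 856.1882/52 = 16.4652 years.

16.47 years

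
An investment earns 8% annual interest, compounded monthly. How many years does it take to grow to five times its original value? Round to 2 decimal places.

20.18 years

(1 + 0.00666667)^(12t) = 5.
12t = ln 5 / ln(1 + 0.00666667) ≈ 1.6094/0.00664454 ≈ 242.2195.
t ≈ 20.1850.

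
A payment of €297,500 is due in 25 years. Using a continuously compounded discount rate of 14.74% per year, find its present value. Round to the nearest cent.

€7,466.41

P = A·e^(−rt) = 297,500·e^(−3.685).
e^(−3.685) ≈ 0.0250971747234, so P ≈ 7,466.4095.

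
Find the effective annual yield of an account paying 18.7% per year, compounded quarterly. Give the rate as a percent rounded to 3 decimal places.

20.053%

EAR = (1 + 18.7%/4)^4 − 1 = (1 + 0.04675)^4 − 1.
(1 + 0.04675)^4 ≈ 1.200527, so EAR ≈ 20.05269%.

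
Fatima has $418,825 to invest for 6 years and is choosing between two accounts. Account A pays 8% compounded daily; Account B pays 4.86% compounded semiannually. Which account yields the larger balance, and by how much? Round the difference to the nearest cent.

A: (1 + 0.08/365)^2190 ≈ 1.61598940691, so 418,825 × 1.61598940691 ≈ 676,816.7633.
B: (1 + 0.0243)^12 ≈ 1.33390860016, so 418,825 × 1.33390860016 ≈ 558,674.2695.
Difference ≈ 118,142.4939 in favor of A.

Account A, by $118,142.49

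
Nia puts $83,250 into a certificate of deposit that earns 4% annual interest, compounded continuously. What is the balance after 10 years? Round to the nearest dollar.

$124,194

A = P·e^(rt) = 83,250·e^(0.04·10) = 83,250·e^0.4.
e^0.4 ≈ 1.49182469764, so A ≈ 124,194.4061.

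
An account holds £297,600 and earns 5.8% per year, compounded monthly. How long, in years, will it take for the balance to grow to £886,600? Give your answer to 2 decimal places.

18.87 years

(1 + 0.00483333)^(12t) = 886,600/297,600 = 2.9792.
12t·ln(1 + 0.00483333) = ln(2.9792); 12t = 1.0916/0.00482169 ≈ 226.4027.
t ≈ 18.8669 years.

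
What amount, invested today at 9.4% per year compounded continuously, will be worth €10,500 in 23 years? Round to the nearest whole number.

€1,208

P = A·e^(−rt) = 10,500·e^(−2.162).
e^(−2.162) ≈ 0.11509470129, so P ≈ 1,208.4944.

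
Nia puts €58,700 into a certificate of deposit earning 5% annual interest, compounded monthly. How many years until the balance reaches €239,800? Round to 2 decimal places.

28.21 years

We need (1 + 0.00416667)^(12t) = 4.0852, so 12t = ln 4.0852 / ln 1.004167 ≈ 338.4709.
t ≈ 338.4709/12 = 28.2059 years.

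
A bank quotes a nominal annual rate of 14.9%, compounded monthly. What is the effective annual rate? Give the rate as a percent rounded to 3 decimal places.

One year is 12 periods at 0.0124167 each: (1 + 0.0124167)^12 ≈ 1.159609.
EAR = 1.159609 − 1 ≈ 15.96086%.

15.961%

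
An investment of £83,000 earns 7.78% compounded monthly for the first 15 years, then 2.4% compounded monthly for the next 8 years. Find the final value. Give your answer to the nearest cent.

£321,784.51

After 15 years at 7.78%: 83,000 × 3.20026380982 ≈ 265,621.8962.
Then 8 years at 2.4%: 265,621.8962 × 1.21143820822 ≈ 321,784.5140.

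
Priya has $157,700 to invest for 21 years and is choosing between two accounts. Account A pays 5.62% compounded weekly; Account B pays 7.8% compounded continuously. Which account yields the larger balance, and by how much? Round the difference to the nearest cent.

Account B, by $298,355.49

A: (1 + 0.0562/52)^1092 ≈ 3.25295136713, so 157,700 × 3.25295136713 ≈ 512,990.4306.
B: e^(0.078·21) = e^1.638 ≈ 5.14486947668, so 157,700 × 5.14486947668 ≈ 811,345.9165.
Difference ≈ 298,355.4859 in favor of B.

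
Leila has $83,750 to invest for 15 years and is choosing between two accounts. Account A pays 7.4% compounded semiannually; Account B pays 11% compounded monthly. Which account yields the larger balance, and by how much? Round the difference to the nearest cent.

Account A growth factor: (1 + 0.037)^30 ≈ 2.97414879111; balance ≈ 249,084.9613.
Account B growth factor: (1 + 0.11/12)^180 ≈ 5.16798776932; balance ≈ 432,818.9757.
Account B is larger by 183,734.0144.

Account B, by $183,734.01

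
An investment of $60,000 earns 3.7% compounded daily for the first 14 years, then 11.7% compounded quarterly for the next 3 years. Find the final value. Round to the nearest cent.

Phase 1: 60,000·(1 + 0.037/365)^5110 ≈ 100,717.3732.
Phase 2: 100,717.3732·(1 + 0.02925)^12 ≈ 142,349.1566.

$142,349.16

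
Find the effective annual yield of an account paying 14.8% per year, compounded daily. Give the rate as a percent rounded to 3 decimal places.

One year is 365 periods at 0.000405479 each: (1 + 0.000405479)^365 ≈ 1.159478.
EAR = 1.159478 − 1 ≈ 15.94781%.

15.948%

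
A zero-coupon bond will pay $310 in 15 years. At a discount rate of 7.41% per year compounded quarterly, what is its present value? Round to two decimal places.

$103.05

Growth factor = (1 + 0.018525)^60 ≈ 3.00816464.
P = 310/3.00816464 ≈ 103.0529.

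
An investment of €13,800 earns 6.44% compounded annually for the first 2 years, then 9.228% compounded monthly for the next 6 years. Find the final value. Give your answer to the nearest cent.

€27,141.21

Phase 1: 13,800·(1 + 0.0644)^2 ≈ 15,634.6736.
Phase 2: 15,634.6736·(1 + 0.00769)^72 ≈ 27,141.2053.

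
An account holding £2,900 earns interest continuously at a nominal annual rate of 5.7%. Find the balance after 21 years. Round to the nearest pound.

A = P·e^(rt) = 2,900·e^(0.057·21) = 2,900·e^1.197.
e^1.197 ≈ 3.310171498, so A ≈ 9,599.4973.

£9,599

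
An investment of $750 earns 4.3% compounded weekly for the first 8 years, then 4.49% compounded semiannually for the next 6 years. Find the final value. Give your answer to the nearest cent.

$1,380.71

Phase 1: 750·(1 + 0.043/52)^416 ≈ 1,057.7836.
Phase 2: 1,057.7836·(1 + 0.02245)^12 ≈ 1,380.7078.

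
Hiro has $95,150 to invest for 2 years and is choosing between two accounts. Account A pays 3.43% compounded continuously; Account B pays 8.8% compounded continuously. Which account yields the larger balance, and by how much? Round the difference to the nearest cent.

Account B, by $11,554.10

Account A growth factor: e^(0.0343·2) = e^0.0686 ≈ 1.07100772037; balance ≈ 101,906.3846.
Account B growth factor: e^(0.088·2) = e^0.176 ≈ 1.19243805865; balance ≈ 113,460.4813.
Account B is larger by 11,554.0967.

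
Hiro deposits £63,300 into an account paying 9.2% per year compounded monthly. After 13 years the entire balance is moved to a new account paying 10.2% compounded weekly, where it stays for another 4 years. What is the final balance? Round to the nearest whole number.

After 13 years at 9.2%: 63,300 × 3.29181351132 ≈ 208,371.7953.
Then 4 years at 10.2%: 208,371.7953 × 1.50320631277 ≈ 313,225.7980.

£313,226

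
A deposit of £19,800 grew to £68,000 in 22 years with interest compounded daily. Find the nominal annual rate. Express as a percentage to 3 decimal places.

(1 + r/365)^8030 = 68,000/19,800 = 3.43434.
1 + r/365 = 3.43434^(1/8030) ≈ 1.000154, so r/365 ≈ 0.000153664.
r ≈ 365·0.000153664 = 5.60873%.

5.609%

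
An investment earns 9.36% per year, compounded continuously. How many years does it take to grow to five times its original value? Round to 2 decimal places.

e^(0.0936t) = 5, so 0.0936t = ln 5 ≈ 1.6094.
t ≈ 1.6094/0.0936 ≈ 17.1948.

17.19 years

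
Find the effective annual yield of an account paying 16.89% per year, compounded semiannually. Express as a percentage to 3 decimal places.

17.603%

EAR = (1 + 16.89%/2)^2 − 1 = (1 + 0.08445)^2 − 1.
(1 + 0.08445)^2 ≈ 1.176032, so EAR ≈ 17.60318%.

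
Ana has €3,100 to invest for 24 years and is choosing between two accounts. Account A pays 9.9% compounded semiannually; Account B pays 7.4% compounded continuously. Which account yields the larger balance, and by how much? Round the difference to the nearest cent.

A: (1 + 0.0495)^48 ≈ 10.16616748, so 3,100 × 10.16616748 ≈ 31,515.1192.
B: e^(0.074·24) = e^1.776 ≈ 5.9061843686, so 3,100 × 5.9061843686 ≈ 18,309.1715.
Difference ≈ 13,205.9476 in favor of A.

Account A, by €13,205.95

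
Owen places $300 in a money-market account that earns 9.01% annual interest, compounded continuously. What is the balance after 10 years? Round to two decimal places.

A = P·e^(rt) = 300·e^(0.0901·10) = 300·e^0.901.
e^0.901 ≈ 2.46206394, so A ≈ 738.6192.

$738.62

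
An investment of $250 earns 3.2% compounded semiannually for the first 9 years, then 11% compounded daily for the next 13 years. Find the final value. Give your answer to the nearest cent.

After 9 years at 3.2%: 250 × 1.330720181 ≈ 332.6800.
Then 13 years at 11%: 332.6800 × 4.177799046 ≈ 1,389.8704.

$1,389.87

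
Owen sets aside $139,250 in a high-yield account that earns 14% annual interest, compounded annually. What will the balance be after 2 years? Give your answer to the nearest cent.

Annual rate = 14% = 0.14; years = 2.
A = 139,250·(1 + 0.14)^2 ≈ 139,250·1.2996 ≈ 180,969.3000.

$180,969.30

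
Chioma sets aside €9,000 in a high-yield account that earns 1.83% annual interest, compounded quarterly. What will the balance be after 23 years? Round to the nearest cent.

€13,696.83

Periodic rate = 1.83%/4 = 0.004575; periods = 4·23 = 92.
A = 9,000·(1 + 0.004575)^92 ≈ 9,000·1.5218704199 ≈ 13,696.8338.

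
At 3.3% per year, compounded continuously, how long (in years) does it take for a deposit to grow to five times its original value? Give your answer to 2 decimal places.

48.77 years

e^(0.033t) = 5, so 0.033t = ln 5 ≈ 1.6094.
t ≈ 1.6094/0.033 ≈ 48.7708.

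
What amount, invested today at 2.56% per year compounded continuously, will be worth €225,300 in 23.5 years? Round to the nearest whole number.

P = A·e^(−rt) = 225,300·e^(−0.6016).
e^(−0.6016) ≈ 0.547934239581, so P ≈ 123,449.5842.

€123,450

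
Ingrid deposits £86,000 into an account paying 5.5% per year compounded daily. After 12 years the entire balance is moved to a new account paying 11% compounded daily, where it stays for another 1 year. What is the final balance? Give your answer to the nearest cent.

£185,727.58

Phase 1: 86,000·(1 + 0.055/365)^4380 ≈ 166,383.8678.
Phase 2: 166,383.8678·(1 + 0.11/365)^365 ≈ 185,727.5850.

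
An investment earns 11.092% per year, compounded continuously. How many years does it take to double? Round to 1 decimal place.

6.2 years

e^(0.11092t) = 2, so 0.11092t = ln 2 ≈ 0.69315.
t ≈ 0.69315/0.11092 ≈ 6.2491.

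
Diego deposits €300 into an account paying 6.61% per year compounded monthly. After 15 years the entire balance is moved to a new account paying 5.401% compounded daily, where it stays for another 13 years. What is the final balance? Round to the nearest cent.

Phase 1: 300·(1 + 0.0661/12)^180 ≈ 806.3853.
Phase 2: 806.3853·(1 + 0.05401/365)^4745 ≈ 1,627.2386.

€1,627.24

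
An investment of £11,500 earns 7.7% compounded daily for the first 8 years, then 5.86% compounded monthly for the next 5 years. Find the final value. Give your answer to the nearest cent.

After 8 years at 7.7%: 11,500 × 1.8513868998 ≈ 21,290.9493.
Then 5 years at 5.86%: 21,290.9493 × 1.3394872778 ≈ 28,518.9558.

£28,518.96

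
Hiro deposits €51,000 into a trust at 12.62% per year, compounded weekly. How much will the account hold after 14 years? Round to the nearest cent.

Growth factor = (1 + 0.1262/52)^728 ≈ 5.83958375017.
A ≈ 51,000 × 5.83958375017 ≈ 297,818.7713.

€297,818.77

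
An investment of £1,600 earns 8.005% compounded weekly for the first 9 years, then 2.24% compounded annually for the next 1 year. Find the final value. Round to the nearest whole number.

£3,360

After 9 years at 8.005%: 1,600 × 2.054219622 ≈ 3,286.7514.
Then 1 years at 2.24%: 3,286.7514 × 1.0224 ≈ 3,360.3746.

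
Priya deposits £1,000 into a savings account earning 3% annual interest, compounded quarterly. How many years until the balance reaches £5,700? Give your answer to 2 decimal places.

58.23 years

(1 + 0.0075)^(4t) = 5,700/1,000 = 5.7.
4t·ln(1 + 0.0075) = ln(5.7); 4t = 1.7405/0.00747201 ≈ 232.9313.
t ≈ 58.2328 years.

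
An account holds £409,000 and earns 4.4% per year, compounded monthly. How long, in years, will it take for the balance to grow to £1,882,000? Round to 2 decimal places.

34.75 years

(1 + 0.00366667)^(12t) = 1,882,000/409,000 = 4.6015.
12t·ln(1 + 0.00366667) = ln(4.6015); 12t = 1.5264/0.00365996 ≈ 417.0469.
t ≈ 34.7539 years.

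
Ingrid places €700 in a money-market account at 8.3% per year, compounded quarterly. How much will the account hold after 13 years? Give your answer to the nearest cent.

Periodic rate = 8.3%/4 = 0.02075; periods = 4·13 = 52.
A = 700·(1 + 0.02075)^52 ≈ 700·2.909431971 ≈ 2,036.6024.

€2,036.60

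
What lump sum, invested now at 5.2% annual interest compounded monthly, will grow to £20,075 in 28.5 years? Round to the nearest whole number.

£4,575

Periodic rate = 5.2%/12 = 0.00433333; 342 periods.
P = 20,075/(1 + 0.052/12)^342 ≈ 20,075/4.3876696126 ≈ 4,575.3217.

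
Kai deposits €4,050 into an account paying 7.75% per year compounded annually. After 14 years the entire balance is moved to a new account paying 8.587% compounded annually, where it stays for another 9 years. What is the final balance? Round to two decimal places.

€24,171.16

After 14 years at 7.75%: 4,050 × 2.8434258259 ≈ 11,515.8746.
Then 9 years at 8.587%: 11,515.8746 × 2.0989423627 ≈ 24,171.1570.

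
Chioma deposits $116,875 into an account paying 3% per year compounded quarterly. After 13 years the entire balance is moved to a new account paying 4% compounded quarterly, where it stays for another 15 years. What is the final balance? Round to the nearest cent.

After 13 years at 3%: 116,875 × 1.47483301264 ≈ 172,371.1084.
Then 15 years at 4%: 172,371.1084 × 1.81669669856 ≈ 313,146.0235.

$313,146.02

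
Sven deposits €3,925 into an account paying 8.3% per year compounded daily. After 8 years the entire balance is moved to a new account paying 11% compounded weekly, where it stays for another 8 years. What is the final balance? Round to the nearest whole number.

€18,363

Phase 1: 3,925·(1 + 0.083/365)^2920 ≈ 7,623.9215.
Phase 2: 7,623.9215·(1 + 0.11/52)^416 ≈ 18,363.4341.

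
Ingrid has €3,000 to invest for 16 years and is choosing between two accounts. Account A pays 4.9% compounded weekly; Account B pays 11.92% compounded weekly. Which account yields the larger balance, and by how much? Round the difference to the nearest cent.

Account B, by €13,590.35

Account A growth factor: (1 + 0.049/52)^832 ≈ 2.189407255; balance ≈ 6,568.2218.
Account B growth factor: (1 + 0.1192/52)^832 ≈ 6.7195244807; balance ≈ 20,158.5734.
Account B is larger by 13,590.3517.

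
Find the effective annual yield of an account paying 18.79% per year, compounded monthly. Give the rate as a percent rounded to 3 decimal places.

20.496%

EAR = (1 + 18.79%/12)^12 − 1 = (1 + 0.0156583)^12 − 1.
(1 + 0.0156583)^12 ≈ 1.204957, so EAR ≈ 20.49572%.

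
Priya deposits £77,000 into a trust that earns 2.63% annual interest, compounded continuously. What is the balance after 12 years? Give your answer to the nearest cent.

A = P·e^(rt) = 77,000·e^(0.0263·12) = 77,000·e^0.3156.
e^0.3156 ≈ 1.37108171324, so A ≈ 105,573.2919.

£105,573.29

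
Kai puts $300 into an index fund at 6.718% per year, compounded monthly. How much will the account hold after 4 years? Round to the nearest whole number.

$392

Periodic rate = 6.718%/12 = 0.00559833; periods = 12·4 = 48.
A = 300·(1 + 0.06718/12)^48 ≈ 300·1.30730871 ≈ 392.1926.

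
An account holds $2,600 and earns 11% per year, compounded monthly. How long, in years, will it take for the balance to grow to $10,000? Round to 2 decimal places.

12.30 years

We need (1 + 0.00916667)^(12t) = 3.8462, so 12t = ln 3.8462 / ln 1.009167 ≈ 147.6260.
t ≈ 147.6260/12 = 12.3022 years.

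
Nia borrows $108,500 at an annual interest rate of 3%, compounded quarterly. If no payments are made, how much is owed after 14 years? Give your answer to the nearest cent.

$164,874.24

Growth factor = (1 + 0.0075)^56 ≈ 1.51957825261.
A ≈ 108,500 × 1.51957825261 ≈ 164,874.2404.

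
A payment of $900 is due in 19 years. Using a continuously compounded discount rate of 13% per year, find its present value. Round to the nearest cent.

$76.13

P = A·e^(−rt) = 900·e^(−2.47).
e^(−2.47) ≈ 0.084584859, so P ≈ 76.1264.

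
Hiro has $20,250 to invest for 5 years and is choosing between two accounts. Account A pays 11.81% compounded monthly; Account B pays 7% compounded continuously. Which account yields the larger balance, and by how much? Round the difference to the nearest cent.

Account A, by $7,707.56

A: (1 + 0.1181/12)^60 ≈ 1.7996877421, so 20,250 × 1.7996877421 ≈ 36,443.6768.
B: e^(0.07·5) = e^0.35 ≈ 1.4190675486, so 20,250 × 1.4190675486 ≈ 28,736.1179.
Difference ≈ 7,707.5589 in favor of A.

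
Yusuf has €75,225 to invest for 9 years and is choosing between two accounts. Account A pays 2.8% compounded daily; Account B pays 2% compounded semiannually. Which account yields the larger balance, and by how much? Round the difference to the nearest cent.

Account A, by €6,803.06

A: (1 + 0.028/365)^3285 ≈ 1.2865836021, so 75,225 × 1.2865836021 ≈ 96,783.2515.
B: (1 + 0.01)^18 ≈ 1.1961474757, so 75,225 × 1.1961474757 ≈ 89,980.1939.
Difference ≈ 6,803.0576 in favor of A.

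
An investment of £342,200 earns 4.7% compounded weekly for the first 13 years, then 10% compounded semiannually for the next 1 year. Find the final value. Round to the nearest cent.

£694,852.60

Phase 1: 342,200·(1 + 0.047/52)^676 ≈ 630,251.7878.
Phase 2: 630,251.7878·(1 + 0.05)^2 ≈ 694,852.5961.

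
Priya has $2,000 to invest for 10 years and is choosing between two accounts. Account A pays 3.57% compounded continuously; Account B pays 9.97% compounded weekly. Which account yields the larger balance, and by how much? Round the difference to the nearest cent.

Account B, by $2,557.04

A: e^(0.0357·10) = e^0.357 ≈ 1.42903587, so 2,000 × 1.42903587 ≈ 2,858.0717.
B: (1 + 0.0997/52)^520 ≈ 2.707553452, so 2,000 × 2.707553452 ≈ 5,415.1069.
Difference ≈ 2,557.0352 in favor of B.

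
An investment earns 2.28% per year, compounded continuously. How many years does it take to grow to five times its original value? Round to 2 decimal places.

70.59 years

e^(0.0228t) = 5, so 0.0228t = ln 5 ≈ 1.6094.
t ≈ 1.6094/0.0228 ≈ 70.5894.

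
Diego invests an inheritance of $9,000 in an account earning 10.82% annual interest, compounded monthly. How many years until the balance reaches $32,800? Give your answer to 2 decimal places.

12.01 years

We need (1 + 0.00901667)^(12t) = 3.6444, so 12t = ln 3.6444 / ln 1.009017 ≈ 144.0694.
t ≈ 144.0694/12 = 12.0058 years.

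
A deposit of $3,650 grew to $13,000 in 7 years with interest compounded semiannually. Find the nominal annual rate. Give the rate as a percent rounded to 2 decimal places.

(1 + r/2)^14 = 13,000/3,650 = 3.56164.
1 + r/2 = 3.56164^(1/14) ≈ 1.094973, so r/2 ≈ 0.0949735.
r ≈ 2·0.0949735 = 18.99470%.

18.99%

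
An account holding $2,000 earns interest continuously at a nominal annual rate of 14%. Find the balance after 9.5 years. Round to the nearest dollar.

$7,562

A = P·e^(rt) = 2,000·e^(0.14·9.5) = 2,000·e^1.33.
e^1.33 ≈ 3.781043388, so A ≈ 7,562.0868.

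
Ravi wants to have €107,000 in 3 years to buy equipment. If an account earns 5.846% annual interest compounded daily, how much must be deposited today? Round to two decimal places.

Growth factor = (1 + 0.05846/365)^1095 ≈ 1.19168224091.
P = 107,000/1.19168224091 ≈ 89,789.0363.

€89,789.04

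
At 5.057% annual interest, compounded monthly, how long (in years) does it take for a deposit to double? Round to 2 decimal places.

13.74 years

(1 + 0.00421417)^(12t) = 2.
12t = ln 2 / ln(1 + 0.00421417) ≈ 0.69315/0.00420531 ≈ 164.8266.
t ≈ 13.7355.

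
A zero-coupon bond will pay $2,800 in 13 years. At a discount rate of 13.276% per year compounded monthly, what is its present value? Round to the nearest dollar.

$503

Periodic rate = 13.276%/12 = 0.0110633; 156 periods.
P = 2,800/(1 + 0.13276/12)^156 ≈ 2,800/5.564476122 ≈ 503.1920.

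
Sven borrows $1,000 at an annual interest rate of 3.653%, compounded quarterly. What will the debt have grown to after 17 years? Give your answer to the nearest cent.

$1,855.57

Periodic rate = 3.653%/4 = 0.0091325; periods = 4·17 = 68.
A = 1,000·(1 + 0.0091325)^68 ≈ 1,000·1.855569135 ≈ 1,855.5691.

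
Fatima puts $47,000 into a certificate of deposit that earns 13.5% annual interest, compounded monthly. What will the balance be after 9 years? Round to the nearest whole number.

Growth factor = (1 + 0.01125)^108 ≈ 3.34750888963.
A ≈ 47,000 × 3.34750888963 ≈ 157,332.9178.

$157,333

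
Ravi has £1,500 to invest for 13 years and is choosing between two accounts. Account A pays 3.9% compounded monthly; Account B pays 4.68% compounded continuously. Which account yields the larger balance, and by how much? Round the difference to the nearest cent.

Account A growth factor: (1 + 0.00325)^156 ≈ 1.658938443; balance ≈ 2,488.4077.
Account B growth factor: e^(0.0468·13) = e^0.6084 ≈ 1.837489063; balance ≈ 2,756.2336.
Account B is larger by 267.8259.

Account B, by £267.83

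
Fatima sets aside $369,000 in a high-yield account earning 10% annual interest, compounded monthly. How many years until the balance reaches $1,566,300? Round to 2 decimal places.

14.52 years

(1 + 0.00833333)^(12t) = 1,566,300/369,000 = 4.2447.
12t·ln(1 + 0.00833333) = ln(4.2447); 12t = 1.4457/0.0082988 ≈ 174.2028.
t ≈ 14.5169 years.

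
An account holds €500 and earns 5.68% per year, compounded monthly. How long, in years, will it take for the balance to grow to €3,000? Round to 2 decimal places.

We need (1 + 0.00473333)^(12t) = 6, so 12t = ln 6 / ln 1.004733 ≈ 379.4359.
t ≈ 379.4359/12 = 31.6197 years.

31.62 years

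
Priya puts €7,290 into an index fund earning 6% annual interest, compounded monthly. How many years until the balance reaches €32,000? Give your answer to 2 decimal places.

24.72 years

We need (1 + 0.005)^(12t) = 4.3896, so 12t = ln 4.3896 / ln 1.005 ≈ 296.5855.
t ≈ 296.5855/12 = 24.7155 years.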